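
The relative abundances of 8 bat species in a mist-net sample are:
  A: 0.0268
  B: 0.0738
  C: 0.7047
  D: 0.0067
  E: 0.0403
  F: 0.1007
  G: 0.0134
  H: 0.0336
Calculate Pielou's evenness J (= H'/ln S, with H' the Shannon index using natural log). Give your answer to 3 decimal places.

0.530

H' = −Σ pᵢ ln pᵢ = −((-0.09700) + (-0.19235) + (-0.24663) + (-0.03354) + (-0.12942) + (-0.23117) + (-0.05779) + (-0.11401)) = 1.10191 (working shown to 5 dp, full precision carried).
With S = 8 species, ln S = 2.07944, so J = 1.10191/2.07944 = 0.52991, i.e. 0.530 to 3 decimal places.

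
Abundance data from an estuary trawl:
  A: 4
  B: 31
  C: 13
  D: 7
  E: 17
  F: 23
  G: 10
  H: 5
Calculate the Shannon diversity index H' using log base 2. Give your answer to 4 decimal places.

Total N = 4+31+13+7+17+23+10+5 = 110, so the proportions are 0.036364, 0.281818, 0.118182, 0.063636, 0.154545, 0.209091, 0.090909, 0.045455 (working shown to 6 dp, full precision carried).
Each pᵢ log₂ pᵢ term: 0.036364×(-4.781360)=-0.173868, 0.281818×(-1.827163)=-0.514928, 0.118182×(-3.080920)=-0.364109, 0.063636×(-3.974005)=-0.252891, 0.154545×(-2.693897)=-0.416330, 0.209091×(-2.257798)=-0.472085, 0.090909×(-3.459432)=-0.314494, 0.045455×(-4.459432)=-0.202701.
Sum = -2.711405, so H' = 2.7114.

2.7114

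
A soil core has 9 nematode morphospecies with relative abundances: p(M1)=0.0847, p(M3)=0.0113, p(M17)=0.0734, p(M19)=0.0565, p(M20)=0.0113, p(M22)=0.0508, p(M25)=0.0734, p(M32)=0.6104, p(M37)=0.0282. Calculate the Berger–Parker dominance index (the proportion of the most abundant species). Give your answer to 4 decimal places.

The largest proportion is 0.6104, i.e. d = 0.6104 to 4 decimal places.

0.6104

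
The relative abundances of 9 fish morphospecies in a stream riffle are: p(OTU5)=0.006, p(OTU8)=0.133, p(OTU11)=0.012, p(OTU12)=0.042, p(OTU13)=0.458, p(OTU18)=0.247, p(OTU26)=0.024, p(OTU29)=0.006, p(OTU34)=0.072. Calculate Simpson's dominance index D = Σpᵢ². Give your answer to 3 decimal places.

D = 0.006² + 0.133² + 0.012² + 0.042² + 0.458² + 0.247² + 0.024² + 0.006² + 0.072² = 0.00004 + 0.01769 + 0.00014 + 0.00176 + 0.20976 + 0.06101 + 0.00058 + 0.00004 + 0.00518 = 0.29620 (working shown to 5 dp, full precision carried).
To 3 decimal places, D = 0.296.

0.296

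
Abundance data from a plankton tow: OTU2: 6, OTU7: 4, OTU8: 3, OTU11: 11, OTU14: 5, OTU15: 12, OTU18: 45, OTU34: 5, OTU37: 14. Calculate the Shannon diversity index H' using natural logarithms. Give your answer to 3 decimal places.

Total N = 6+4+3+11+5+12+45+5+14 = 105, so the proportions are 0.05714, 0.0381, 0.02857, 0.10476, 0.04762, 0.11429, 0.42857, 0.04762, 0.13333 (working shown to 5 dp, full precision carried).
Each pᵢ ln pᵢ term: 0.05714×(-2.86220)=-0.16355, 0.0381×(-3.26767)=-0.12448, 0.02857×(-3.55535)=-0.10158, 0.10476×(-2.25607)=-0.23635, 0.04762×(-3.04452)=-0.14498, 0.11429×(-2.16905)=-0.24789, 0.42857×(-0.84730)=-0.36313, 0.04762×(-3.04452)=-0.14498, 0.13333×(-2.01490)=-0.26865.
Sum = -1.79560, so H' = 1.796.

1.796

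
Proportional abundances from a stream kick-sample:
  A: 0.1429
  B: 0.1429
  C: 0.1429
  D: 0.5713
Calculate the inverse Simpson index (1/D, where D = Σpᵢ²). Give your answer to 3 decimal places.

D = 0.1429² + 0.1429² + 0.1429² + 0.5713² = 0.020420 + 0.020420 + 0.020420 + 0.326384 = 0.387645 (working shown to 6 dp, full precision carried).
So 1/D = 2.57968, i.e. 2.580 to 3 decimal places.

2.580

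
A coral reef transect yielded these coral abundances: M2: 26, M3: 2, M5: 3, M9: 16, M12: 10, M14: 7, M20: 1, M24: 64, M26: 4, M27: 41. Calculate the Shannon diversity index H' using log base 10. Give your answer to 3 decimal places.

0.757

Total N = 26+2+3+16+10+7+1+64+4+41 = 174, so the proportions are 0.14943, 0.01149, 0.01724, 0.09195, 0.05747, 0.04023, 0.00575, 0.36782, 0.02299, 0.23563 (working shown to 5 dp, full precision carried).
Each pᵢ log₁₀ pᵢ term: 0.14943×(-0.82558)=-0.12336, 0.01149×(-1.93952)=-0.02229, 0.01724×(-1.76343)=-0.03040, 0.09195×(-1.03643)=-0.09530, 0.05747×(-1.24055)=-0.07130, 0.04023×(-1.39545)=-0.05614, 0.00575×(-2.24055)=-0.01288, 0.36782×(-0.43437)=-0.15977, 0.02299×(-1.63849)=-0.03767, 0.23563×(-0.62777)=-0.14792.
Sum = -0.75703, so H' = 0.757.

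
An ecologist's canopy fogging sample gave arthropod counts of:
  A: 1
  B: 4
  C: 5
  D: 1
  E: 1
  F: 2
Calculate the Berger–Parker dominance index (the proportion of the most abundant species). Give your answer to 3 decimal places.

0.357

Total N = 1+4+5+1+1+2 = 14, so the proportions are 0.07143, 0.28571, 0.35714, 0.07143, 0.07143, 0.14286 (working shown to 5 dp, full precision carried).
The largest proportion is 0.35714, i.e. d = 0.357 to 3 decimal places.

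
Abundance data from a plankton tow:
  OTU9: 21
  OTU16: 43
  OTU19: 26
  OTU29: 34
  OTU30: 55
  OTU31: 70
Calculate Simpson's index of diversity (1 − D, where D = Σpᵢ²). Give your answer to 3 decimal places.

0.806

Total N = 21+43+26+34+55+70 = 249, so the proportions are 0.08434, 0.17269, 0.10442, 0.13655, 0.22088, 0.28112 (working shown to 5 dp, full precision carried).
D = 0.08434² + 0.17269² + 0.10442² + 0.13655² + 0.22088² + 0.28112² = 0.00711 + 0.02982 + 0.01090 + 0.01864 + 0.04879 + 0.07903 = 0.19430.
So 1 − D = 0.80570, i.e. 0.806 to 3 decimal places.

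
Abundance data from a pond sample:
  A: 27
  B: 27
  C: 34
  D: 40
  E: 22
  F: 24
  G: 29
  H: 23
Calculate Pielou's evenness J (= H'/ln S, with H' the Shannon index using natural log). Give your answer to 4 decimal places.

Total N = 27+27+34+40+22+24+29+23 = 226, so the proportions are 0.119469, 0.119469, 0.150442, 0.176991, 0.097345, 0.106195, 0.128319, 0.10177 (working shown to 6 dp, full precision carried).
H' = −Σ pᵢ ln pᵢ = −((-0.253836) + (-0.253836) + (-0.284964) + (-0.306488) + (-0.226765) + (-0.238140) + (-0.263469) + (-0.232548)) = 2.060045.
With S = 8 species, ln S = 2.079442, so J = 2.060045/2.079442 = 0.990672, i.e. 0.9907 to 4 decimal places.

0.9907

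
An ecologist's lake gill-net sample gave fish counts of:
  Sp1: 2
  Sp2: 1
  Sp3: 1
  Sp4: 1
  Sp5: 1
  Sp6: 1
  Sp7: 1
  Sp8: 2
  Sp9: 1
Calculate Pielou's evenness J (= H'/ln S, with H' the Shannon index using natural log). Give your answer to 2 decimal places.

Total N = 2+1+1+1+1+1+1+2+1 = 11, so the proportions are 0.1818, 0.0909, 0.0909, 0.0909, 0.0909, 0.0909, 0.0909, 0.1818, 0.0909 (working shown to 4 dp, full precision carried).
H' = −Σ pᵢ ln pᵢ = −((-0.3100) + (-0.2180) + (-0.2180) + (-0.2180) + (-0.2180) + (-0.2180) + (-0.2180) + (-0.3100) + (-0.2180)) = 2.1458.
With S = 9 species, ln S = 2.1972, so J = 2.1458/2.1972 = 0.9766, i.e. 0.98 to 2 decimal places.

0.98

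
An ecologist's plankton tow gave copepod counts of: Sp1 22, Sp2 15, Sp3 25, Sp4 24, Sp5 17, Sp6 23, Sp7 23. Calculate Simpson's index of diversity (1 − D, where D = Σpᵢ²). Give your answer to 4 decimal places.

Total N = 22+15+25+24+17+23+23 = 149, so the proportions are 0.147651, 0.100671, 0.167785, 0.161074, 0.114094, 0.154362, 0.154362 (working shown to 6 dp, full precision carried).
D = 0.147651² + 0.100671² + 0.167785² + 0.161074² + 0.114094² + 0.154362² + 0.154362² = 0.021801 + 0.010135 + 0.028152 + 0.025945 + 0.013017 + 0.023828 + 0.023828 = 0.146705.
So 1 − D = 0.853295, i.e. 0.8533 to 4 decimal places.

0.8533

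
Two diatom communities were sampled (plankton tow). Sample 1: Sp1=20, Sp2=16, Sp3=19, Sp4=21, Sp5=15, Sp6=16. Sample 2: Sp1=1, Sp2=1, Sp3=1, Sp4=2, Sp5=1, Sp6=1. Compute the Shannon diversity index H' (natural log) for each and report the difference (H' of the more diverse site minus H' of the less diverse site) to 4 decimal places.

0.0358

Sample 1: N=107, proportions 0.186916, 0.149533, 0.17757, 0.196262, 0.140187, 0.149533, giving H' = 1.783693 (working shown to 6 dp, full precision carried).
Sample 2: N=7, proportions 0.142857, 0.142857, 0.142857, 0.285714, 0.142857, 0.142857, giving H' = 1.747868.
Difference = |1.783693 − 1.747868| = 0.035825, i.e. 0.0358 to 4 decimal places.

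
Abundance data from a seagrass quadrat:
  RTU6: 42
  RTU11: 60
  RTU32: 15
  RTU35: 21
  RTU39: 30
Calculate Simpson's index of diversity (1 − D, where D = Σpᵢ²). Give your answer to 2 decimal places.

Total N = 42+60+15+21+30 = 168, so the proportions are 0.25, 0.3571, 0.0893, 0.125, 0.1786 (working shown to 4 dp, full precision carried).
D = 0.25² + 0.3571² + 0.0893² + 0.125² + 0.1786² = 0.0625 + 0.1276 + 0.0080 + 0.0156 + 0.0319 = 0.2455.
So 1 − D = 0.7545, i.e. 0.75 to 2 decimal places.

0.75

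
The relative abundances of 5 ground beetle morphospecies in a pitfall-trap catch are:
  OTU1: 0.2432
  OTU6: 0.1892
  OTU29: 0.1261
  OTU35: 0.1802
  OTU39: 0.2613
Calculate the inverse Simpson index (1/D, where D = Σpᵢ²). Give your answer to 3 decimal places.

D = 0.2432² + 0.1892² + 0.1261² + 0.1802² + 0.2613² = 0.0591462 + 0.0357966 + 0.0159012 + 0.0324720 + 0.0682777 = 0.2115938 (working shown to 7 dp, full precision carried).
So 1/D = 4.72604, i.e. 4.726 to 3 decimal places.

4.726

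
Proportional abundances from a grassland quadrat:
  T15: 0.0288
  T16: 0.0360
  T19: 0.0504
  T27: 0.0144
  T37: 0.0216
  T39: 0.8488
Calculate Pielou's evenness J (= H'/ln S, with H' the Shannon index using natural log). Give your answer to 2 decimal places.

0.37

H' = −Σ pᵢ ln pᵢ = −((-0.1022) + (-0.1197) + (-0.1506) + (-0.0611) + (-0.0828) + (-0.1391)) = 0.6555 (working shown to 4 dp, full precision carried).
With S = 6 species, ln S = 1.7918, so J = 0.6555/1.7918 = 0.3658, i.e. 0.37 to 2 decimal places.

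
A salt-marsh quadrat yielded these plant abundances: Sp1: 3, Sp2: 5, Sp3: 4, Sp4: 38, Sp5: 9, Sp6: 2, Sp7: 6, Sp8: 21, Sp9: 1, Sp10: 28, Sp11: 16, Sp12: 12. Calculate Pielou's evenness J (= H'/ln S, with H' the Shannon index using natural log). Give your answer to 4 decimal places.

Total N = 3+5+4+38+9+2+6+21+1+28+16+12 = 145, so the proportions are 0.02069, 0.034483, 0.027586, 0.262069, 0.062069, 0.013793, 0.041379, 0.144828, 0.006897, 0.193103, 0.110345, 0.082759 (working shown to 6 dp, full precision carried).
H' = −Σ pᵢ ln pᵢ = −((-0.080237) + (-0.116114) + (-0.099047) + (-0.350949) + (-0.172521) + (-0.059084) + (-0.131792) + (-0.279837) + (-0.034322) + (-0.317564) + (-0.243216) + (-0.206220)) = 2.090904.
With S = 12 species, ln S = 2.484907, so J = 2.090904/2.484907 = 0.841442, i.e. 0.8414 to 4 decimal places.

0.8414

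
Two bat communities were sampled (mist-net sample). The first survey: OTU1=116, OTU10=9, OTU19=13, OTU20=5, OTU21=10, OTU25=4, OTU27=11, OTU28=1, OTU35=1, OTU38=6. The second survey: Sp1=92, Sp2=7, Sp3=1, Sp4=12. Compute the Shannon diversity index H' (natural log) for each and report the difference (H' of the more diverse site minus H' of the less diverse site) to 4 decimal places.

0.7003

The first survey: N=176, proportions 0.659091, 0.051136, 0.073864, 0.028409, 0.056818, 0.022727, 0.0625, 0.005682, 0.005682, 0.034091, giving H' = 1.316612 (working shown to 6 dp, full precision carried).
The second survey: N=112, proportions 0.821429, 0.0625, 0.008929, 0.107143, giving H' = 0.616313.
Difference = |1.316612 − 0.616313| = 0.700299, i.e. 0.7003 to 4 decimal places.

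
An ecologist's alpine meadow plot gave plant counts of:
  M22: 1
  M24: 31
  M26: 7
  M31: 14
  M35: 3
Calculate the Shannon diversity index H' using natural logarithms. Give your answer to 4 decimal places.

1.1625

Total N = 1+31+7+14+3 = 56, so the proportions are 0.017857, 0.553571, 0.125, 0.25, 0.053571 (working shown to 6 dp, full precision carried).
Each pᵢ ln pᵢ term: 0.017857×(-4.025352)=-0.071881, 0.553571×(-0.591364)=-0.327362, 0.125×(-2.079442)=-0.259930, 0.25×(-1.386294)=-0.346574, 0.053571×(-2.926739)=-0.156790.
Sum = -1.162537, so H' = 1.1625.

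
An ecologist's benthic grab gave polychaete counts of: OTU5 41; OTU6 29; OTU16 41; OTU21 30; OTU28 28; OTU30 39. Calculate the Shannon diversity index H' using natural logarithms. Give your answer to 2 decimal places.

Total N = 41+29+41+30+28+39 = 208, so the proportions are 0.1971, 0.1394, 0.1971, 0.1442, 0.1346, 0.1875 (working shown to 4 dp, full precision carried).
Each pᵢ ln pᵢ term: 0.1971×(-1.6240)=-0.3201, 0.1394×(-1.9702)=-0.2747, 0.1971×(-1.6240)=-0.3201, 0.1442×(-1.9363)=-0.2793, 0.1346×(-2.0053)=-0.2699, 0.1875×(-1.6740)=-0.3139.
Sum = -1.7780, so H' = 1.78.

1.78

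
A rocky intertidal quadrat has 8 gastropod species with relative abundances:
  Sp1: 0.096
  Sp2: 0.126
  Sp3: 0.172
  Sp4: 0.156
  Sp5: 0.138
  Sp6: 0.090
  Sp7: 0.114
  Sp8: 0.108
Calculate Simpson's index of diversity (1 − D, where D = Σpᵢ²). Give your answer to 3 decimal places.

D = 0.096² + 0.126² + 0.172² + 0.156² + 0.138² + 0.09² + 0.114² + 0.108² = 0.00922 + 0.01588 + 0.02958 + 0.02434 + 0.01904 + 0.00810 + 0.01300 + 0.01166 = 0.13082 (working shown to 5 dp, full precision carried).
So 1 − D = 0.86918, i.e. 0.869 to 3 decimal places.

0.869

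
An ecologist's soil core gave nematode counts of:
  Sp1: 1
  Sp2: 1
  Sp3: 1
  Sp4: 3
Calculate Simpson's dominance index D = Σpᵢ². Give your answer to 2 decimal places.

0.33

Total N = 1+1+1+3 = 6, so the proportions are 0.1667, 0.1667, 0.1667, 0.5 (working shown to 4 dp, full precision carried).
D = 0.1667² + 0.1667² + 0.1667² + 0.5² = 0.0278 + 0.0278 + 0.0278 + 0.2500 = 0.3333.
To 2 decimal places, D = 0.33.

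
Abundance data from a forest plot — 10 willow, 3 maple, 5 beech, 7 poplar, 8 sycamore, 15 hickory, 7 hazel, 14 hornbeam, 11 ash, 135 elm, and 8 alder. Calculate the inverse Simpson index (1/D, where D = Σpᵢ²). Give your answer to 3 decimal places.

2.600

Total N = 10+3+5+7+8+15+7+14+11+135+8 = 223, so the proportions are 0.044843, 0.013453, 0.022422, 0.03139, 0.035874, 0.067265, 0.03139, 0.06278, 0.049327, 0.605381, 0.035874 (working shown to 6 dp, full precision carried).
D = 0.044843² + 0.013453² + 0.022422² + 0.03139² + 0.035874² + 0.067265² + 0.03139² + 0.06278² + 0.049327² + 0.605381² + 0.035874² = 0.002011 + 0.000181 + 0.000503 + 0.000985 + 0.001287 + 0.004525 + 0.000985 + 0.003941 + 0.002433 + 0.366486 + 0.001287 = 0.384625.
So 1/D = 2.59994, i.e. 2.600 to 3 decimal places.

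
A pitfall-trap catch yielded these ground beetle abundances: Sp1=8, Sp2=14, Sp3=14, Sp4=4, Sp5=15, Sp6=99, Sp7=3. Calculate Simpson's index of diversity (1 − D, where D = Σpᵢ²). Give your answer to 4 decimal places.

0.5737

Total N = 8+14+14+4+15+99+3 = 157, so the proportions are 0.050955, 0.089172, 0.089172, 0.025478, 0.095541, 0.630573, 0.019108 (working shown to 6 dp, full precision carried).
D = 0.050955² + 0.089172² + 0.089172² + 0.025478² + 0.095541² + 0.630573² + 0.019108² = 0.002596 + 0.007952 + 0.007952 + 0.000649 + 0.009128 + 0.397623 + 0.000365 = 0.426265.
So 1 − D = 0.573735, i.e. 0.5737 to 4 decimal places.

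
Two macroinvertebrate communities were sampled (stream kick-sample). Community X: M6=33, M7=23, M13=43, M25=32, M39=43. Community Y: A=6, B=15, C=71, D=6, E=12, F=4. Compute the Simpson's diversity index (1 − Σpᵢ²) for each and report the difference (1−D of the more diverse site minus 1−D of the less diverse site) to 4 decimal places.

0.2136

Community X: N=174, proportions 0.189655, 0.132184, 0.247126, 0.183908, 0.247126, giving 1−D = 0.790593 (working shown to 6 dp, full precision carried).
Community Y: N=114, proportions 0.052632, 0.131579, 0.622807, 0.052632, 0.105263, 0.035088, giving 1−D = 0.576947.
Difference = |0.790593 − 0.576947| = 0.213646, i.e. 0.2136 to 4 decimal places.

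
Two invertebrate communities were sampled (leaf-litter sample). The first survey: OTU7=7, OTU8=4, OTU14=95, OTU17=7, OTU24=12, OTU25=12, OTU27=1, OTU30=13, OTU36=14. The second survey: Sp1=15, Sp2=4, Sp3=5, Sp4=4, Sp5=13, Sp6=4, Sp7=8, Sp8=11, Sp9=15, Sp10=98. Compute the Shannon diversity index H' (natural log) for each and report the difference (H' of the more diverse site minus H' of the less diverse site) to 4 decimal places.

The first survey: N=165, proportions 0.0424242, 0.0242424, 0.5757576, 0.0424242, 0.0727273, 0.0727273, 0.0060606, 0.0787879, 0.0848485, giving H' = 1.4978538 (working shown to 7 dp, full precision carried).
The second survey: N=177, proportions 0.0847458, 0.0225989, 0.0282486, 0.0225989, 0.0734463, 0.0225989, 0.0451977, 0.0621469, 0.0847458, 0.5536723, giving H' = 1.6077443.
Difference = |1.4978538 − 1.6077443| = 0.1098905, i.e. 0.1099 to 4 decimal places.

0.1099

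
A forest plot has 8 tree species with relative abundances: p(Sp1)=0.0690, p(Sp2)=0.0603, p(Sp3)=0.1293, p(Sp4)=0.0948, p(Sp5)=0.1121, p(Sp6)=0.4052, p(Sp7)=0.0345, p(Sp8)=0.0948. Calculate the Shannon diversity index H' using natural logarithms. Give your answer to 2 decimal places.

1.79

Each pᵢ ln pᵢ term (working shown to 4 dp, full precision carried): 0.069×(-2.6736)=-0.1845, 0.0603×(-2.8084)=-0.1693, 0.1293×(-2.0456)=-0.2645, 0.0948×(-2.3560)=-0.2233, 0.1121×(-2.1884)=-0.2453, 0.4052×(-0.9034)=-0.3660, 0.0345×(-3.3668)=-0.1162, 0.0948×(-2.3560)=-0.2233.
Sum = -1.7925, so H' = 1.79.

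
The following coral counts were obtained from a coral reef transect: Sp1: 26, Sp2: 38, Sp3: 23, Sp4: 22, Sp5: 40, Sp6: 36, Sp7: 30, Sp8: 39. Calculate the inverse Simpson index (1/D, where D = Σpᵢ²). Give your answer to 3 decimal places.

7.635

Total N = 26+38+23+22+40+36+30+39 = 254, so the proportions are 0.1023622, 0.1496063, 0.0905512, 0.0866142, 0.1574803, 0.1417323, 0.1181102, 0.1535433 (working shown to 7 dp, full precision carried).
D = 0.1023622² + 0.1496063² + 0.0905512² + 0.0866142² + 0.1574803² + 0.1417323² + 0.1181102² + 0.1535433² = 0.0104780 + 0.0223820 + 0.0081995 + 0.0075020 + 0.0248000 + 0.0200880 + 0.0139500 + 0.0235755 = 0.1309753.
So 1/D = 7.63503, i.e. 7.635 to 3 decimal places.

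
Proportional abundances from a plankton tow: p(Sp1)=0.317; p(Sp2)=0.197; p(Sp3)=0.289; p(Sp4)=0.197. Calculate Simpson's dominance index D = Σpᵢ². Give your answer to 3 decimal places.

D = 0.317² + 0.197² + 0.289² + 0.197² = 0.10049 + 0.03881 + 0.08352 + 0.03881 = 0.26163 (working shown to 5 dp, full precision carried).
To 3 decimal places, D = 0.262.

0.262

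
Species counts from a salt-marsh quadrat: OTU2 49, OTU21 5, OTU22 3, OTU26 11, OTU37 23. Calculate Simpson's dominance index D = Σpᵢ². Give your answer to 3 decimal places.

Total N = 49+5+3+11+23 = 91, so the proportions are 0.53846, 0.05495, 0.03297, 0.12088, 0.25275 (working shown to 5 dp, full precision carried).
D = 0.53846² + 0.05495² + 0.03297² + 0.12088² + 0.25275² = 0.28994 + 0.00302 + 0.00109 + 0.01461 + 0.06388 = 0.37254.
To 3 decimal places, D = 0.373.

0.373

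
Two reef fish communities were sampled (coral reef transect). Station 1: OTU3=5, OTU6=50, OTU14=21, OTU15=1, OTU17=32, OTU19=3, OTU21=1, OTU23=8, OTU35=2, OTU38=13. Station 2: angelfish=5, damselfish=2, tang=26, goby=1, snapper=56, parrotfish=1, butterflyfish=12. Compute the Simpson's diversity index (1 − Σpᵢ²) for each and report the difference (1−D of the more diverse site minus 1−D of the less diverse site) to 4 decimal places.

0.1467

Station 1: N=136, proportions 0.036765, 0.367647, 0.154412, 0.007353, 0.235294, 0.022059, 0.007353, 0.058824, 0.014706, 0.095588, giving 1−D = 0.770869 (working shown to 6 dp, full precision carried).
Station 2: N=103, proportions 0.048544, 0.019417, 0.252427, 0.009709, 0.543689, 0.009709, 0.116505, giving 1−D = 0.624187.
Difference = |0.770869 − 0.624187| = 0.146682, i.e. 0.1467 to 4 decimal places.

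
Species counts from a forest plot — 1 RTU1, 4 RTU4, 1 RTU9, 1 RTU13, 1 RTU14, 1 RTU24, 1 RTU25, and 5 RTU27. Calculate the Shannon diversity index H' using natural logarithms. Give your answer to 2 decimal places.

1.80

Total N = 1+4+1+1+1+1+1+5 = 15, so the proportions are 0.0667, 0.2667, 0.0667, 0.0667, 0.0667, 0.0667, 0.0667, 0.3333 (working shown to 4 dp, full precision carried).
Each pᵢ ln pᵢ term: 0.0667×(-2.7081)=-0.1805, 0.2667×(-1.3218)=-0.3525, 0.0667×(-2.7081)=-0.1805, 0.0667×(-2.7081)=-0.1805, 0.0667×(-2.7081)=-0.1805, 0.0667×(-2.7081)=-0.1805, 0.0667×(-2.7081)=-0.1805, 0.3333×(-1.0986)=-0.3662.
Sum = -1.8019, so H' = 1.80.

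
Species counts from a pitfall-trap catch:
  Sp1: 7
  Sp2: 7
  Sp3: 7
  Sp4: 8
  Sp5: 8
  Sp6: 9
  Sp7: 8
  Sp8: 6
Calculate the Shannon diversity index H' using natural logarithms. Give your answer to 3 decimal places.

2.073

Total N = 7+7+7+8+8+9+8+6 = 60, so the proportions are 0.11667, 0.11667, 0.11667, 0.13333, 0.13333, 0.15, 0.13333, 0.1 (working shown to 5 dp, full precision carried).
Each pᵢ ln pᵢ term: 0.11667×(-2.14843)=-0.25065, 0.11667×(-2.14843)=-0.25065, 0.11667×(-2.14843)=-0.25065, 0.13333×(-2.01490)=-0.26865, 0.13333×(-2.01490)=-0.26865, 0.15×(-1.89712)=-0.28457, 0.13333×(-2.01490)=-0.26865, 0.1×(-2.30259)=-0.23026.
Sum = -2.07274, so H' = 2.073.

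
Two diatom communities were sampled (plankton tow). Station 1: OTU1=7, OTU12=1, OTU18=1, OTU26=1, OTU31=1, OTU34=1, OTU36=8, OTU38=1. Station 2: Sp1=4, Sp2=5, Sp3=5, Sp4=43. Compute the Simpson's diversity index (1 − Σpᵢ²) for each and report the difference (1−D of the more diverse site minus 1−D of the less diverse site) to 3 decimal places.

Station 1: N=21, proportions 0.33333, 0.04762, 0.04762, 0.04762, 0.04762, 0.04762, 0.38095, 0.04762, giving 1−D = 0.73016 (working shown to 5 dp, full precision carried).
Station 2: N=57, proportions 0.07018, 0.08772, 0.08772, 0.75439, giving 1−D = 0.41059.
Difference = |0.73016 − 0.41059| = 0.31957, i.e. 0.320 to 3 decimal places.

0.320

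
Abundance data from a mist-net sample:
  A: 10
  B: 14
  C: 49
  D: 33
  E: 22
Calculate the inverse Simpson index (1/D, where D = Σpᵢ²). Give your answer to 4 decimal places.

3.8370

Total N = 10+14+49+33+22 = 128, so the proportions are 0.078125, 0.109375, 0.3828125, 0.2578125, 0.171875 (working shown to 8 dp, full precision carried).
D = 0.078125² + 0.109375² + 0.3828125² + 0.2578125² + 0.171875² = 0.00610352 + 0.01196289 + 0.14654541 + 0.06646729 + 0.02954102 = 0.26062012.
So 1/D = 3.837002, i.e. 3.8370 to 4 decimal places.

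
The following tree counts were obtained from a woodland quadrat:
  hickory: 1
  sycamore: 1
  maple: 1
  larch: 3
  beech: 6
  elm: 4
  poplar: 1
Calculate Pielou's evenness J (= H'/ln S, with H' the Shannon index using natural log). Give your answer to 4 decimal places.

Total N = 1+1+1+3+6+4+1 = 17, so the proportions are 0.058824, 0.058824, 0.058824, 0.176471, 0.352941, 0.235294, 0.058824 (working shown to 6 dp, full precision carried).
H' = −Σ pᵢ ln pᵢ = −((-0.166660) + (-0.166660) + (-0.166660) + (-0.306106) + (-0.367572) + (-0.340452) + (-0.166660)) = 1.680768.
With S = 7 species, ln S = 1.945910, so J = 1.680768/1.945910 = 0.863744, i.e. 0.8637 to 4 decimal places.

0.8637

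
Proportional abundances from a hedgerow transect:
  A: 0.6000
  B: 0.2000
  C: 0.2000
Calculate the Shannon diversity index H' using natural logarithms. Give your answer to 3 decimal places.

Each pᵢ ln pᵢ term (working shown to 5 dp, full precision carried): 0.6×(-0.51083)=-0.30650, 0.2×(-1.60944)=-0.32189, 0.2×(-1.60944)=-0.32189.
Sum = -0.95027, so H' = 0.950.

0.950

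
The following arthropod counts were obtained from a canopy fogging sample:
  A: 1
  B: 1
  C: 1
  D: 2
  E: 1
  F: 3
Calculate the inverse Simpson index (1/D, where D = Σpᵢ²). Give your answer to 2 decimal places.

4.76

Total N = 1+1+1+2+1+3 = 9, so the proportions are 0.111111, 0.111111, 0.111111, 0.222222, 0.111111, 0.333333 (working shown to 6 dp, full precision carried).
D = 0.111111² + 0.111111² + 0.111111² + 0.222222² + 0.111111² + 0.333333² = 0.012346 + 0.012346 + 0.012346 + 0.049383 + 0.012346 + 0.111111 = 0.209877.
So 1/D = 4.7647, i.e. 4.76 to 2 decimal places.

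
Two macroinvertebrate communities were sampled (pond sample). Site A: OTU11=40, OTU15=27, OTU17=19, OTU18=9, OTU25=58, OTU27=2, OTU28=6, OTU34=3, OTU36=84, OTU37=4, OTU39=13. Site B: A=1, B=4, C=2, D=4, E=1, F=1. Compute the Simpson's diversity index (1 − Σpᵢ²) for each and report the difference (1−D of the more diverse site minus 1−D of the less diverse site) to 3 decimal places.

0.040

Site A: N=265, proportions 0.15094, 0.10189, 0.0717, 0.03396, 0.21887, 0.00755, 0.02264, 0.01132, 0.31698, 0.01509, 0.04906, giving 1−D = 0.80883 (working shown to 5 dp, full precision carried).
Site B: N=13, proportions 0.07692, 0.30769, 0.15385, 0.30769, 0.07692, 0.07692, giving 1−D = 0.76923.
Difference = |0.80883 − 0.76923| = 0.03960, i.e. 0.040 to 3 decimal places.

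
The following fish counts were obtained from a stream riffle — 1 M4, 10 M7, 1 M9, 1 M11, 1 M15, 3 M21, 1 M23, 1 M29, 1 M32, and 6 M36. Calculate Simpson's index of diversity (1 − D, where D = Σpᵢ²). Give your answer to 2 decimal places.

0.78

Total N = 1+10+1+1+1+3+1+1+1+6 = 26, so the proportions are 0.0385, 0.3846, 0.0385, 0.0385, 0.0385, 0.1154, 0.0385, 0.0385, 0.0385, 0.2308 (working shown to 4 dp, full precision carried).
D = 0.0385² + 0.3846² + 0.0385² + 0.0385² + 0.0385² + 0.1154² + 0.0385² + 0.0385² + 0.0385² + 0.2308² = 0.0015 + 0.1479 + 0.0015 + 0.0015 + 0.0015 + 0.0133 + 0.0015 + 0.0015 + 0.0015 + 0.0533 = 0.2249.
So 1 − D = 0.7751, i.e. 0.78 to 2 decimal places.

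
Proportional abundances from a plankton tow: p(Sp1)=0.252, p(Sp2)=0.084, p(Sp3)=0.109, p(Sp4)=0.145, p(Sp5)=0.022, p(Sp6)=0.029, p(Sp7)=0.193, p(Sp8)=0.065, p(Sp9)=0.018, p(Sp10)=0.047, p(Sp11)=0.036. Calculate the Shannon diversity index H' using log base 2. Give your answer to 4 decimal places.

3.0217

Each pᵢ log₂ pᵢ term (working shown to 6 dp, full precision carried): 0.252×(-1.988504)=-0.501103, 0.084×(-3.573467)=-0.300171, 0.109×(-3.197600)=-0.348538, 0.145×(-2.785875)=-0.403952, 0.022×(-5.506353)=-0.121140, 0.029×(-5.107803)=-0.148126, 0.193×(-2.373327)=-0.458052, 0.065×(-3.943416)=-0.256322, 0.018×(-5.795859)=-0.104325, 0.047×(-4.411195)=-0.207326, 0.036×(-4.795859)=-0.172651.
Sum = -3.021707, so H' = 3.0217.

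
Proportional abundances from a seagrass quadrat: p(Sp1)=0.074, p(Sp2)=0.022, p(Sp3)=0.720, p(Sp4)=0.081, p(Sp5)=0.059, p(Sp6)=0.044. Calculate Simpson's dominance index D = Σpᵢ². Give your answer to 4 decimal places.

D = 0.074² + 0.022² + 0.72² + 0.081² + 0.059² + 0.044² = 0.005476 + 0.000484 + 0.518400 + 0.006561 + 0.003481 + 0.001936 = 0.536338 (working shown to 6 dp, full precision carried).
To 4 decimal places, D = 0.5363.

0.5363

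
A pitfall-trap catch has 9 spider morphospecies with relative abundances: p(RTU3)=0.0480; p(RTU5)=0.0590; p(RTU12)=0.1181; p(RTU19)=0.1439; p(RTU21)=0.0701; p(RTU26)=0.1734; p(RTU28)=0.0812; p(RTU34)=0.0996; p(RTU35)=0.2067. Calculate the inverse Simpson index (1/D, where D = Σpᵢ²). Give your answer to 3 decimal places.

7.426

D = 0.048² + 0.059² + 0.1181² + 0.1439² + 0.0701² + 0.1734² + 0.0812² + 0.0996² + 0.2067² = 0.0023040 + 0.0034810 + 0.0139476 + 0.0207072 + 0.0049140 + 0.0300676 + 0.0065934 + 0.0099202 + 0.0427249 = 0.1346599 (working shown to 7 dp, full precision carried).
So 1/D = 7.42612, i.e. 7.426 to 3 decimal places.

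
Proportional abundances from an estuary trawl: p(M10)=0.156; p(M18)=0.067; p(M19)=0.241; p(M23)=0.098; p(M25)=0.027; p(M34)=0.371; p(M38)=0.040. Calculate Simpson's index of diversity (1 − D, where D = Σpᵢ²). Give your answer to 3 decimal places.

D = 0.156² + 0.067² + 0.241² + 0.098² + 0.027² + 0.371² + 0.04² = 0.02434 + 0.00449 + 0.05808 + 0.00960 + 0.00073 + 0.13764 + 0.00160 = 0.23648 (working shown to 5 dp, full precision carried).
So 1 − D = 0.76352, i.e. 0.764 to 3 decimal places.

0.764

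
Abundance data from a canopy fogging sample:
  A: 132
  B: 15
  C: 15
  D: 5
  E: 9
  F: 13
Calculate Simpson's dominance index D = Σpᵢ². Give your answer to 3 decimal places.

Total N = 132+15+15+5+9+13 = 189, so the proportions are 0.69841, 0.07937, 0.07937, 0.02646, 0.04762, 0.06878 (working shown to 5 dp, full precision carried).
D = 0.69841² + 0.07937² + 0.07937² + 0.02646² + 0.04762² + 0.06878² = 0.48778 + 0.00630 + 0.00630 + 0.00070 + 0.00227 + 0.00473 = 0.50808.
To 3 decimal places, D = 0.508.

0.508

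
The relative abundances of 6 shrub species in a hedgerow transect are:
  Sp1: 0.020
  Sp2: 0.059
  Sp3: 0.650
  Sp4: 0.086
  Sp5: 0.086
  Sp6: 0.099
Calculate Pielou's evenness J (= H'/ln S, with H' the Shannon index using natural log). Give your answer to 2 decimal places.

0.66

H' = −Σ pᵢ ln pᵢ = −((-0.0782) + (-0.1670) + (-0.2800) + (-0.2110) + (-0.2110) + (-0.2290)) = 1.1762 (working shown to 4 dp, full precision carried).
With S = 6 species, ln S = 1.7918, so J = 1.1762/1.7918 = 0.6564, i.e. 0.66 to 2 decimal places.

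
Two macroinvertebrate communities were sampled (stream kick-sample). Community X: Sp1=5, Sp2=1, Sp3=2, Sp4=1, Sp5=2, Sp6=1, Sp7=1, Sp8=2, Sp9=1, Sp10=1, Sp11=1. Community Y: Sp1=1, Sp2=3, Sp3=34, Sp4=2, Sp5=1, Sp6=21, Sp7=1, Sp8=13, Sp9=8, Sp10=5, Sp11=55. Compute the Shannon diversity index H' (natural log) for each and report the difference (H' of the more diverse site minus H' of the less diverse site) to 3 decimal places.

Community X: N=18, proportions 0.27778, 0.05556, 0.11111, 0.05556, 0.11111, 0.05556, 0.05556, 0.11111, 0.05556, 0.05556, 0.05556, giving H' = 2.21226 (working shown to 5 dp, full precision carried).
Community Y: N=144, proportions 0.00694, 0.02083, 0.23611, 0.01389, 0.00694, 0.14583, 0.00694, 0.09028, 0.05556, 0.03472, 0.38194, giving H' = 1.72715.
Difference = |2.21226 − 1.72715| = 0.48511, i.e. 0.485 to 3 decimal places.

0.485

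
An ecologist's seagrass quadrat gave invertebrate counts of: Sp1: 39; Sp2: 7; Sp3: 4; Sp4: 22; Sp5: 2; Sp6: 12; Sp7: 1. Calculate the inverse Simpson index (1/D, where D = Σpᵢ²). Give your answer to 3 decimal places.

3.411

Total N = 39+7+4+22+2+12+1 = 87, so the proportions are 0.4482759, 0.0804598, 0.045977, 0.2528736, 0.0229885, 0.137931, 0.0114943 (working shown to 7 dp, full precision carried).
D = 0.4482759² + 0.0804598² + 0.045977² + 0.2528736² + 0.0229885² + 0.137931² + 0.0114943² = 0.2009512 + 0.0064738 + 0.0021139 + 0.0639450 + 0.0005285 + 0.0190250 + 0.0001321 = 0.2931695.
So 1/D = 3.41100, i.e. 3.411 to 3 decimal places.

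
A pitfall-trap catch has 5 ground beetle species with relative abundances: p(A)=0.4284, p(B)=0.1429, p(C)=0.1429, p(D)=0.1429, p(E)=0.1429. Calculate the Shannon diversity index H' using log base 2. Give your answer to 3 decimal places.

Each pᵢ log₂ pᵢ term (working shown to 5 dp, full precision carried): 0.4284×(-1.22297)=-0.52392, 0.1429×(-2.80692)=-0.40111, 0.1429×(-2.80692)=-0.40111, 0.1429×(-2.80692)=-0.40111, 0.1429×(-2.80692)=-0.40111.
Sum = -2.12836, so H' = 2.128.

2.128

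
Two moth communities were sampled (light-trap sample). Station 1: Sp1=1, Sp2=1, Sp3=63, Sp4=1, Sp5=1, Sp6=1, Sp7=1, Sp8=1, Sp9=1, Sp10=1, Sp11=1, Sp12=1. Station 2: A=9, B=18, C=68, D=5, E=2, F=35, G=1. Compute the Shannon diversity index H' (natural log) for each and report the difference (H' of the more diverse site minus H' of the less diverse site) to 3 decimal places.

Station 1: N=74, proportions 0.0135135, 0.0135135, 0.8513514, 0.0135135, 0.0135135, 0.0135135, 0.0135135, 0.0135135, 0.0135135, 0.0135135, 0.0135135, 0.0135135, giving H' = 0.7768017 (working shown to 7 dp, full precision carried).
Station 2: N=138, proportions 0.0652174, 0.1304348, 0.4927536, 0.0362319, 0.0144928, 0.2536232, 0.0072464, giving H' = 1.3576964.
Difference = |0.7768017 − 1.3576964| = 0.5808947, i.e. 0.581 to 3 decimal places.

0.581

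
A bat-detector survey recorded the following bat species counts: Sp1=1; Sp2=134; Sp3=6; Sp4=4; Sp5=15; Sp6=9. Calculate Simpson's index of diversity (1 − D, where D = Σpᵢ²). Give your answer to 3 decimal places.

Total N = 1+134+6+4+15+9 = 169, so the proportions are 0.00592, 0.7929, 0.0355, 0.02367, 0.08876, 0.05325 (working shown to 5 dp, full precision carried).
D = 0.00592² + 0.7929² + 0.0355² + 0.02367² + 0.08876² + 0.05325² = 0.00004 + 0.62869 + 0.00126 + 0.00056 + 0.00788 + 0.00284 = 0.64126.
So 1 − D = 0.35874, i.e. 0.359 to 3 decimal places.

0.359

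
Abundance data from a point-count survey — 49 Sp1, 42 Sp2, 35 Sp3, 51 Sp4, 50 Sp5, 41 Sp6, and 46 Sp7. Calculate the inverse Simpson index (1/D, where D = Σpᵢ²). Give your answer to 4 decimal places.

Total N = 49+42+35+51+50+41+46 = 314, so the proportions are 0.15605096, 0.13375796, 0.11146497, 0.16242038, 0.15923567, 0.13057325, 0.14649682 (working shown to 8 dp, full precision carried).
D = 0.15605096² + 0.13375796² + 0.11146497² + 0.16242038² + 0.15923567² + 0.13057325² + 0.14649682² = 0.02435190 + 0.01789119 + 0.01242444 + 0.02638038 + 0.02535600 + 0.01704937 + 0.02146132 = 0.14491460.
So 1/D = 6.900616, i.e. 6.9006 to 4 decimal places.

6.9006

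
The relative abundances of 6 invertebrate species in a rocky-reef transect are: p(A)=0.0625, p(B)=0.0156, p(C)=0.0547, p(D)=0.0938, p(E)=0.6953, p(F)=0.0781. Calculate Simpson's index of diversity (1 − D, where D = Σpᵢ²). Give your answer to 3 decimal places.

0.495

D = 0.0625² + 0.0156² + 0.0547² + 0.0938² + 0.6953² + 0.0781² = 0.00391 + 0.00024 + 0.00299 + 0.00880 + 0.48344 + 0.00610 = 0.50548 (working shown to 5 dp, full precision carried).
So 1 − D = 0.49452, i.e. 0.495 to 3 decimal places.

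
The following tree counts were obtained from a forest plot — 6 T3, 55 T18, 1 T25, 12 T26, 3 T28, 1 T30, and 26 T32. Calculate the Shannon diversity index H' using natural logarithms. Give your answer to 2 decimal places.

Total N = 6+55+1+12+3+1+26 = 104, so the proportions are 0.0577, 0.5288, 0.0096, 0.1154, 0.0288, 0.0096, 0.25 (working shown to 4 dp, full precision carried).
Each pᵢ ln pᵢ term: 0.0577×(-2.8526)=-0.1646, 0.5288×(-0.6371)=-0.3369, 0.0096×(-4.6444)=-0.0447, 0.1154×(-2.1595)=-0.2492, 0.0288×(-3.5458)=-0.1023, 0.0096×(-4.6444)=-0.0447, 0.25×(-1.3863)=-0.3466.
Sum = -1.2888, so H' = 1.29.

1.29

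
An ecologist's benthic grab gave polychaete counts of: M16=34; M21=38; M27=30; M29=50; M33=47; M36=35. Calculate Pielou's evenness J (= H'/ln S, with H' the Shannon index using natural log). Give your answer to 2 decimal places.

0.99

Total N = 34+38+30+50+47+35 = 234, so the proportions are 0.1453, 0.1624, 0.1282, 0.2137, 0.2009, 0.1496 (working shown to 4 dp, full precision carried).
H' = −Σ pᵢ ln pᵢ = −((-0.2803) + (-0.2952) + (-0.2633) + (-0.3298) + (-0.3224) + (-0.2842)) = 1.7752.
With S = 6 species, ln S = 1.7918, so J = 1.7752/1.7918 = 0.9907, i.e. 0.99 to 2 decimal places.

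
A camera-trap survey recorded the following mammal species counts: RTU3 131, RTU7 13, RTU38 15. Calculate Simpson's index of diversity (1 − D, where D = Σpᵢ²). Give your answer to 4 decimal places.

0.3056

Total N = 131+13+15 = 159, so the proportions are 0.823899, 0.081761, 0.09434 (working shown to 6 dp, full precision carried).
D = 0.823899² + 0.081761² + 0.09434² = 0.678810 + 0.006685 + 0.008900 = 0.694395.
So 1 − D = 0.305605, i.e. 0.3056 to 4 decimal places.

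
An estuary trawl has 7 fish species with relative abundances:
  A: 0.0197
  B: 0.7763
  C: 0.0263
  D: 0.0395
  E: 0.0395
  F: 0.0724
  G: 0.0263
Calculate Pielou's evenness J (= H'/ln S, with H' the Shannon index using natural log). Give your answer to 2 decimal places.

H' = −Σ pᵢ ln pᵢ = −((-0.0774) + (-0.1966) + (-0.0957) + (-0.1276) + (-0.1276) + (-0.1901) + (-0.0957)) = 0.9107 (working shown to 4 dp, full precision carried).
With S = 7 species, ln S = 1.9459, so J = 0.9107/1.9459 = 0.4680, i.e. 0.47 to 2 decimal places.

0.47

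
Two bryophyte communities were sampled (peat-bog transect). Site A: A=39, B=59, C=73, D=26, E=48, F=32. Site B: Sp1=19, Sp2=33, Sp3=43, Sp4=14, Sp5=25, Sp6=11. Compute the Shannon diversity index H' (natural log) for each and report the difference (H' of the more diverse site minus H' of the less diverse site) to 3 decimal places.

0.044

Site A: N=277, proportions 0.14079, 0.213, 0.26354, 0.09386, 0.17329, 0.11552, giving H' = 1.73200 (working shown to 5 dp, full precision carried).
Site B: N=145, proportions 0.13103, 0.22759, 0.29655, 0.09655, 0.17241, 0.07586, giving H' = 1.68807.
Difference = |1.73200 − 1.68807| = 0.04393, i.e. 0.044 to 3 decimal places.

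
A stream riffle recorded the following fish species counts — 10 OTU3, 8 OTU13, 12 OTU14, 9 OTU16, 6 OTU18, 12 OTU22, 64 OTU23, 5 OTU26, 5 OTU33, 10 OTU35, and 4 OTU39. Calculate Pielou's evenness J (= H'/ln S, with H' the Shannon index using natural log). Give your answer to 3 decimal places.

Total N = 10+8+12+9+6+12+64+5+5+10+4 = 145, so the proportions are 0.06897, 0.05517, 0.08276, 0.06207, 0.04138, 0.08276, 0.44138, 0.03448, 0.03448, 0.06897, 0.02759 (working shown to 5 dp, full precision carried).
H' = −Σ pᵢ ln pᵢ = −((-0.18442) + (-0.15985) + (-0.20622) + (-0.17252) + (-0.13179) + (-0.20622) + (-0.36098) + (-0.11611) + (-0.11611) + (-0.18442) + (-0.09905)) = 1.93771.
With S = 11 species, ln S = 2.39790, so J = 1.93771/2.39790 = 0.80809, i.e. 0.808 to 3 decimal places.

0.808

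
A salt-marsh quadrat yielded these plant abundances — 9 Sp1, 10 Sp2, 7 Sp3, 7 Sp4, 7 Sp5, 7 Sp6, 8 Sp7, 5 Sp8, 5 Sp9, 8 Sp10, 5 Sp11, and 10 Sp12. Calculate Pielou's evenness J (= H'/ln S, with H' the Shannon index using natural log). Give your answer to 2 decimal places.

Total N = 9+10+7+7+7+7+8+5+5+8+5+10 = 88, so the proportions are 0.1023, 0.1136, 0.0795, 0.0795, 0.0795, 0.0795, 0.0909, 0.0568, 0.0568, 0.0909, 0.0568, 0.1136 (working shown to 4 dp, full precision carried).
H' = −Σ pᵢ ln pᵢ = −((-0.2332) + (-0.2471) + (-0.2014) + (-0.2014) + (-0.2014) + (-0.2014) + (-0.2180) + (-0.1629) + (-0.1629) + (-0.2180) + (-0.1629) + (-0.2471)) = 2.4577.
With S = 12 species, ln S = 2.4849, so J = 2.4577/2.4849 = 0.9891, i.e. 0.99 to 2 decimal places.

0.99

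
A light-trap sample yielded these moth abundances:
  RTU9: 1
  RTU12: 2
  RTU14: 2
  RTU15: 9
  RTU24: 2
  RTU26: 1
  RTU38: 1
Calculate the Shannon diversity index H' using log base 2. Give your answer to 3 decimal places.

2.252

Total N = 1+2+2+9+2+1+1 = 18, so the proportions are 0.05556, 0.11111, 0.11111, 0.5, 0.11111, 0.05556, 0.05556 (working shown to 5 dp, full precision carried).
Each pᵢ log₂ pᵢ term: 0.05556×(-4.16993)=-0.23166, 0.11111×(-3.16993)=-0.35221, 0.11111×(-3.16993)=-0.35221, 0.5×(-1.00000)=-0.50000, 0.11111×(-3.16993)=-0.35221, 0.05556×(-4.16993)=-0.23166, 0.05556×(-4.16993)=-0.23166.
Sum = -2.25163, so H' = 2.252.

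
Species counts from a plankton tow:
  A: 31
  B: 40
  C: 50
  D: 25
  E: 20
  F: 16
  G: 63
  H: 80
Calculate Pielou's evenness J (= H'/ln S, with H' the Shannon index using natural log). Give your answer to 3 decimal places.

0.938

Total N = 31+40+50+25+20+16+63+80 = 325, so the proportions are 0.09538, 0.12308, 0.15385, 0.07692, 0.06154, 0.04923, 0.19385, 0.24615 (working shown to 5 dp, full precision carried).
H' = −Σ pᵢ ln pᵢ = −((-0.22414) + (-0.25784) + (-0.28797) + (-0.19730) + (-0.17157) + (-0.14825) + (-0.31804) + (-0.34506)) = 1.95017.
With S = 8 species, ln S = 2.07944, so J = 1.95017/2.07944 = 0.93783, i.e. 0.938 to 3 decimal places.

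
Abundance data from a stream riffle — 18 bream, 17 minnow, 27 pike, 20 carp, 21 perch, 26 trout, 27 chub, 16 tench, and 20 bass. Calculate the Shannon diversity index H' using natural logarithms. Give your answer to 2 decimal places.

2.18

Total N = 18+17+27+20+21+26+27+16+20 = 192, so the proportions are 0.0938, 0.0885, 0.1406, 0.1042, 0.1094, 0.1354, 0.1406, 0.0833, 0.1042 (working shown to 4 dp, full precision carried).
Each pᵢ ln pᵢ term: 0.0938×(-2.3671)=-0.2219, 0.0885×(-2.4243)=-0.2146, 0.1406×(-1.9617)=-0.2759, 0.1042×(-2.2618)=-0.2356, 0.1094×(-2.2130)=-0.2420, 0.1354×(-1.9994)=-0.2708, 0.1406×(-1.9617)=-0.2759, 0.0833×(-2.4849)=-0.2071, 0.1042×(-2.2618)=-0.2356.
Sum = -2.1794, so H' = 2.18.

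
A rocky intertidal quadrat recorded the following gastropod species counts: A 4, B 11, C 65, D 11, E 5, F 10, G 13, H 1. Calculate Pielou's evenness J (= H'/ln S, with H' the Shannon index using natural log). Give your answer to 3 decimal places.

0.723

Total N = 4+11+65+11+5+10+13+1 = 120, so the proportions are 0.03333, 0.09167, 0.54167, 0.09167, 0.04167, 0.08333, 0.10833, 0.00833 (working shown to 5 dp, full precision carried).
H' = −Σ pᵢ ln pᵢ = −((-0.11337) + (-0.21905) + (-0.33210) + (-0.21905) + (-0.13242) + (-0.20708) + (-0.24078) + (-0.03990)) = 1.50373.
With S = 8 species, ln S = 2.07944, so J = 1.50373/2.07944 = 0.72314, i.e. 0.723 to 3 decimal places.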